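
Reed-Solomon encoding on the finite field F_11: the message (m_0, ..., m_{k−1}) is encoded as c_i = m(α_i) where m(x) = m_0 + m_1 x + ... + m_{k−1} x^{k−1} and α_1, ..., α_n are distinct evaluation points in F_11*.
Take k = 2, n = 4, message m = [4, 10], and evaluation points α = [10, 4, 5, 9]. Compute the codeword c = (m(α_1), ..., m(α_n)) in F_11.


c = [5, 0, 10, 6]

Message polynomial: m(x) = 4 + 10·x (mod 11).
For each evaluation point α_i, compute m(α_i) mod 11:
  α_1 = 10: Horner steps 10 → 5, so m(10) = 5.
  α_2 = 4: Horner steps 10 → 0, so m(4) = 0.
  α_3 = 5: Horner steps 10 → 10, so m(5) = 10.
  α_4 = 9: Horner steps 10 → 6, so m(9) = 6.
Codeword c = [5, 0, 10, 6] ∈ F_11^4.


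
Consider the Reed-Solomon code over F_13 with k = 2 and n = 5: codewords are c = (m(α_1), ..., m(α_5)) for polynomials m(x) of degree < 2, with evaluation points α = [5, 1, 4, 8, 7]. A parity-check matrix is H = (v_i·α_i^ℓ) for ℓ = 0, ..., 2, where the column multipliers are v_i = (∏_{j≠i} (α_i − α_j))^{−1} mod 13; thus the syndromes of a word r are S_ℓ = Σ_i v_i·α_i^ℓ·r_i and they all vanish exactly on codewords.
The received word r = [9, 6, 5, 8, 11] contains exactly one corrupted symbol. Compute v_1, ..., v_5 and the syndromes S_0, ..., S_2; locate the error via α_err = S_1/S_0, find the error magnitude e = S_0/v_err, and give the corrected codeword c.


S = (11, 12, 6), error at position 5, error magnitude e = 7, c = [9, 6, 5, 8, 4].

Step 1: column multipliers v_i = (∏_{j≠i}(α_i − α_j))^{−1} mod 13.
  i = 1 (α = 5): (5−1)(5−4)(5−8)(5−7) = 4·1·(−3)·(−2) = 24 ≡ 11, so v_1 = 11^{−1} = 6 (mod 13).
  i = 2 (α = 1): (1−5)(1−4)(1−8)(1−7) = (−4)·(−3)·(−7)·(−6) = 504 ≡ 10, so v_2 = 10^{−1} = 4 (mod 13).
  i = 3 (α = 4): (4−5)(4−1)(4−8)(4−7) = (−1)·3·(−4)·(−3) = −36 ≡ 3, so v_3 = 3^{−1} = 9 (mod 13).
  i = 4 (α = 8): (8−5)(8−1)(8−4)(8−7) = 3·7·4·1 = 84 ≡ 6, so v_4 = 6^{−1} = 11 (mod 13).
  i = 5 (α = 7): (7−5)(7−1)(7−4)(7−8) = 2·6·3·(−1) = −36 ≡ 3, so v_5 = 3^{−1} = 9 (mod 13).
  v = [6, 4, 9, 11, 9].
Step 2: syndromes of r = [9, 6, 5, 8, 11] (all sums mod 13).
  S_0 = Σ v_i r_i = 6·9 + 4·6 + 9·5 + 11·8 + 9·11 = 310 ≡ 11.
  S_1 = Σ v_i α_i r_i = 6·5·9 + 4·1·6 + 9·4·5 + 11·8·8 + 9·7·11 = 1871 ≡ 12.
  α_i^2 mod 13 = [12, 1, 3, 12, 10].
  S_2 = Σ v_i α_i^2 r_i = 6·12·9 + 4·1·6 + 9·3·5 + 11·12·8 + 9·10·11 = 2853 ≡ 6.
  S = (11, 12, 6) ≠ 0, so r is not a codeword (an error is present).
Step 3: locate the error. For a single error e at position i, S_ℓ = v_i·e·α_i^ℓ, so α_err = S_1/S_0.
  S_0^{−1} = 11^{−1} = 6 (mod 13), so α_err = 12·6 = 72 ≡ 7 = α_5. Error position i = 5.
  Consistency check: S_2/S_1 = 6·12 = 72 ≡ 7 = α_err ✓ (single-error assumption holds).
Step 4: error magnitude e = S_0/v_5 = S_0·∏_{j≠5}(α_5 − α_j) = 11·3 = 33 ≡ 7 (mod 13).
Step 5: correct position 5: c_5 = r_5 − e = 11 − 7 ≡ 4 (mod 13). Hence c = [9, 6, 5, 8, 4].
  Check: interpolating c through the α_i gives m(x) = 2 + 4·x (degree < 2) with m(α_i) = c_i for every i, so c is indeed a codeword.


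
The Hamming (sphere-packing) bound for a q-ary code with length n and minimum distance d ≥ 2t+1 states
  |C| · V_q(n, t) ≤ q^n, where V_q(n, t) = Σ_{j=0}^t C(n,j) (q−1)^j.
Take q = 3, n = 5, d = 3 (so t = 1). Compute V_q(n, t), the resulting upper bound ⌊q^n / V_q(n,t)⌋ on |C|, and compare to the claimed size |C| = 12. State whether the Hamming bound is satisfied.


V_q(n, t) = 11, q^n = 243, Hamming bound = 22, |C| = 12 ≤ bound (satisfied).

Step 1: Compute V_q(n, t) = Σ_{j=0}^1 C(n, j) (q−1)^j.
  j = 0: C(5,0)·(2)^0 = 1·1 = 1.
  j = 1: C(5,1)·(2)^1 = 5·2 = 10.
  V_q(n, t) = 1 + 10 = 11.
Step 2: q^n = 3^5 = 243.
Step 3: Hamming bound ⌊q^n / V_q(n,t)⌋ = ⌊243/11⌋ = 22.
Step 4: Compare |C| = 12 to 22: satisfied.
The claimed |C| lies below the Hamming bound.


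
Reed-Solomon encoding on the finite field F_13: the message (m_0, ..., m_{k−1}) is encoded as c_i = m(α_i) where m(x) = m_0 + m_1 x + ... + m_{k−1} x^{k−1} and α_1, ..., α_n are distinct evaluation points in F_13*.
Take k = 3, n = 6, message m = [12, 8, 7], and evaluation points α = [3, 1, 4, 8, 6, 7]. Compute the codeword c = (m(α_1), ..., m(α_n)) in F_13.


c = [8, 1, 0, 4, 0, 8]

Message polynomial: m(x) = 12 + 8·x + 7·x^2 (mod 13).
For each evaluation point α_i, compute m(α_i) mod 13:
  α_1 = 3: Horner steps 7 → 3 → 8, so m(3) = 8.
  α_2 = 1: Horner steps 7 → 2 → 1, so m(1) = 1.
  α_3 = 4: Horner steps 7 → 10 → 0, so m(4) = 0.
  α_4 = 8: Horner steps 7 → 12 → 4, so m(8) = 4.
  α_5 = 6: Horner steps 7 → 11 → 0, so m(6) = 0.
  α_6 = 7: Horner steps 7 → 5 → 8, so m(7) = 8.
Codeword c = [8, 1, 0, 4, 0, 8] ∈ F_13^6.


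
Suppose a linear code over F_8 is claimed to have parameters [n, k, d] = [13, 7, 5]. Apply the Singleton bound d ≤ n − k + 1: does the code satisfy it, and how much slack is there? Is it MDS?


Singleton RHS = n − k + 1 = 7, slack = 2, bound satisfied, not MDS.

Singleton bound: d ≤ n − k + 1.
Here n = 13, k = 7, so n − k + 1 = 7.
Given d = 5, check d ≤ 7: YES.
Slack = (n − k + 1) − d = 2.
The code is NOT MDS (slack = 2 > 0).
Description: the claimed parameters are [13, 7, 5]_8; such a code would be non-MDS.


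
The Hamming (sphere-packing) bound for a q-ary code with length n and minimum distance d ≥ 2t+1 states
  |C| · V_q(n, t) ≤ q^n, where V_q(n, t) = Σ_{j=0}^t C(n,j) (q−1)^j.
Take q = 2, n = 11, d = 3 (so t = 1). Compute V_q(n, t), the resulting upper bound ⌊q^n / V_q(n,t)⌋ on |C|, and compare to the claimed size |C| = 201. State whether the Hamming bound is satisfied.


V_q(n, t) = 12, q^n = 2048, Hamming bound = 170, |C| = 201 > bound (violated).

Step 1: Compute V_q(n, t) = Σ_{j=0}^1 C(n, j) (q−1)^j.
  j = 0: C(11,0)·(1)^0 = 1·1 = 1.
  j = 1: C(11,1)·(1)^1 = 11·1 = 11.
  V_q(n, t) = 1 + 11 = 12.
Step 2: q^n = 2^11 = 2048.
Step 3: Hamming bound ⌊q^n / V_q(n,t)⌋ = ⌊2048/12⌋ = 170.
Step 4: Compare |C| = 201 to 170: violated.
The claimed |C| lies above the Hamming bound, so no 2-ary code of length 11 with d ≥ 3 can have 201 codewords.


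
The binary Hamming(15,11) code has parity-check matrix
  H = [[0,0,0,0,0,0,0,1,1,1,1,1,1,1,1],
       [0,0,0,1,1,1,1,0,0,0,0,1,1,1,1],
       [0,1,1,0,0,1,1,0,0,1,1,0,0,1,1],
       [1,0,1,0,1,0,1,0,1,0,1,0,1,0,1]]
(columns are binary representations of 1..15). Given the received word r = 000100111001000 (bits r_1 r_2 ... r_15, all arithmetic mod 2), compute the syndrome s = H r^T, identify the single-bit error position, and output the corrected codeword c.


s = (1, 1, 1, 0)^T, error position = 14, corrected codeword c = 000100111001010

Compute s = H r^T mod 2 one row at a time:
  s_1 = 1 + 1 + 0 + 0 + 1 + 0 + 0 + 0 = 3 ≡ 1 (mod 2).
  s_2 = 1 + 0 + 0 + 1 + 1 + 0 + 0 + 0 = 3 ≡ 1 (mod 2).
  s_3 = 0 + 0 + 0 + 1 + 0 + 0 + 0 + 0 = 1 ≡ 1 (mod 2).
  s_4 = 0 + 0 + 0 + 1 + 1 + 0 + 0 + 0 = 2 ≡ 0 (mod 2).
s = (1, 1, 1, 0)^T — this equals column 14 of H (binary 1110), so error is at position 14.
Correct: flip bit 14 of r = 000100111001000 to get c = 000100111001010.


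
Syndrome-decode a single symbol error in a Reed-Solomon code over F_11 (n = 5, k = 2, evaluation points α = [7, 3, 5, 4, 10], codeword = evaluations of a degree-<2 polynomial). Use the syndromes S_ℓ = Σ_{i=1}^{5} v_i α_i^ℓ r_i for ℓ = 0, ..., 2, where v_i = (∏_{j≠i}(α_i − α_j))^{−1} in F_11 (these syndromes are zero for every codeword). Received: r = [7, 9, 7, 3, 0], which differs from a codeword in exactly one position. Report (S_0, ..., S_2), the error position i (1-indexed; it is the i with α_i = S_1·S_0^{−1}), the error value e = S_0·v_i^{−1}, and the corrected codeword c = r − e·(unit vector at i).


S = (6, 8, 7), error at position 3, error magnitude e = 10, c = [7, 9, 8, 3, 0].

Step 1: column multipliers v_i = (∏_{j≠i}(α_i − α_j))^{−1} mod 11.
  i = 1 (α = 7): (7−3)(7−5)(7−4)(7−10) = 4·2·3·(−3) = −72 ≡ 5, so v_1 = 5^{−1} = 9 (mod 11).
  i = 2 (α = 3): (3−7)(3−5)(3−4)(3−10) = (−4)·(−2)·(−1)·(−7) = 56 ≡ 1, so v_2 = 1^{−1} = 1 (mod 11).
  i = 3 (α = 5): (5−7)(5−3)(5−4)(5−10) = (−2)·2·1·(−5) = 20 ≡ 9, so v_3 = 9^{−1} = 5 (mod 11).
  i = 4 (α = 4): (4−7)(4−3)(4−5)(4−10) = (−3)·1·(−1)·(−6) = −18 ≡ 4, so v_4 = 4^{−1} = 3 (mod 11).
  i = 5 (α = 10): (10−7)(10−3)(10−5)(10−4) = 3·7·5·6 = 630 ≡ 3, so v_5 = 3^{−1} = 4 (mod 11).
  v = [9, 1, 5, 3, 4].
Step 2: syndromes of r = [7, 9, 7, 3, 0] (all sums mod 11).
  S_0 = Σ v_i r_i = 9·7 + 1·9 + 5·7 + 3·3 + 4·0 = 116 ≡ 6.
  S_1 = Σ v_i α_i r_i = 9·7·7 + 1·3·9 + 5·5·7 + 3·4·3 + 4·10·0 = 679 ≡ 8.
  α_i^2 mod 11 = [5, 9, 3, 5, 1].
  S_2 = Σ v_i α_i^2 r_i = 9·5·7 + 1·9·9 + 5·3·7 + 3·5·3 + 4·1·0 = 546 ≡ 7.
  S = (6, 8, 7) ≠ 0, so r is not a codeword (an error is present).
Step 3: locate the error. For a single error e at position i, S_ℓ = v_i·e·α_i^ℓ, so α_err = S_1/S_0.
  S_0^{−1} = 6^{−1} = 2 (mod 11), so α_err = 8·2 = 16 ≡ 5 = α_3. Error position i = 3.
  Consistency check: S_2/S_1 = 7·7 = 49 ≡ 5 = α_err ✓ (single-error assumption holds).
Step 4: error magnitude e = S_0/v_3 = S_0·∏_{j≠3}(α_3 − α_j) = 6·9 = 54 ≡ 10 (mod 11).
Step 5: correct position 3: c_3 = r_3 − e = 7 − 10 ≡ 8 (mod 11). Hence c = [7, 9, 8, 3, 0].
  Check: interpolating c through the α_i gives m(x) = 5 + 5·x (degree < 2) with m(α_i) = c_i for every i, so c is indeed a codeword.


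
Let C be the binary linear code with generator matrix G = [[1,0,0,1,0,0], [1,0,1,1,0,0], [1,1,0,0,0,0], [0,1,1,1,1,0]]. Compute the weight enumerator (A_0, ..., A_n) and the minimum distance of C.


Weight distribution: A_0 = 1, A_1 = 2, A_2 = 4, A_3 = 6, A_4 = 3. Minimum distance d = 1.

Enumerate all 2^4 = 16 messages m ∈ F_2^4.
For each, compute codeword c = mG in F_2^6, then tally its weight.
  m = 0000 → c = 000000, weight = 0.
  m = 1000 → c = 100100, weight = 2.
  m = 0100 → c = 101100, weight = 3.
  m = 1100 → c = 001000, weight = 1.
  m = 0010 → c = 110000, weight = 2.
  m = 1010 → c = 010100, weight = 2.
  m = 0110 → c = 011100, weight = 3.
  m = 1110 → c = 111000, weight = 3.
  m = 0001 → c = 011110, weight = 4.
  m = 1001 → c = 111010, weight = 4.
  m = 0101 → c = 110010, weight = 3.
  m = 1101 → c = 010110, weight = 3.
  m = 0011 → c = 101110, weight = 4.
  m = 1011 → c = 001010, weight = 2.
  m = 0111 → c = 000010, weight = 1.
  m = 1111 → c = 100110, weight = 3.
Tally weights:
  weight 0: 1 codewords.
  weight 1: 2 codewords.
  weight 2: 4 codewords.
  weight 3: 6 codewords.
  weight 4: 3 codewords.
Minimum distance d = smallest w > 0 with A_w > 0 = 1.
Sanity: Σ A_w = 16 = 2^4 = 16 ✓.


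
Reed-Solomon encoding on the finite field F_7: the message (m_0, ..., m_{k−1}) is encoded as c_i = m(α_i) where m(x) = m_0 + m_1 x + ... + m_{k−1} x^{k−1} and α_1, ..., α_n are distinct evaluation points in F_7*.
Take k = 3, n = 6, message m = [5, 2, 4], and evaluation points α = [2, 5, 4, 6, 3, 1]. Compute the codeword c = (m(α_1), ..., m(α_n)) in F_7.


c = [4, 3, 0, 0, 5, 4]

Message polynomial: m(x) = 5 + 2·x + 4·x^2 (mod 7).
For each evaluation point α_i, compute m(α_i) mod 7:
  α_1 = 2: Horner steps 4 → 3 → 4, so m(2) = 4.
  α_2 = 5: Horner steps 4 → 1 → 3, so m(5) = 3.
  α_3 = 4: Horner steps 4 → 4 → 0, so m(4) = 0.
  α_4 = 6: Horner steps 4 → 5 → 0, so m(6) = 0.
  α_5 = 3: Horner steps 4 → 0 → 5, so m(3) = 5.
  α_6 = 1: Horner steps 4 → 6 → 4, so m(1) = 4.
Codeword c = [4, 3, 0, 0, 5, 4] ∈ F_7^6.


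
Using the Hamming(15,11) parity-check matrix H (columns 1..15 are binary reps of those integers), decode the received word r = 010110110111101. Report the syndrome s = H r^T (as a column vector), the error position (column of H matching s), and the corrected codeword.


s = (0, 0, 1, 1)^T, error position = 3, corrected codeword c = 011110110111101

Compute s = H r^T mod 2 one row at a time:
  s_1 = 1 + 0 + 1 + 1 + 1 + 1 + 0 + 1 = 6 ≡ 0 (mod 2).
  s_2 = 1 + 1 + 0 + 1 + 1 + 1 + 0 + 1 = 6 ≡ 0 (mod 2).
  s_3 = 1 + 0 + 0 + 1 + 1 + 1 + 0 + 1 = 5 ≡ 1 (mod 2).
  s_4 = 0 + 0 + 1 + 1 + 0 + 1 + 1 + 1 = 5 ≡ 1 (mod 2).
s = (0, 0, 1, 1)^T — this equals column 3 of H (binary 0011), so error is at position 3.
Correct: flip bit 3 of r = 010110110111101 to get c = 011110110111101.


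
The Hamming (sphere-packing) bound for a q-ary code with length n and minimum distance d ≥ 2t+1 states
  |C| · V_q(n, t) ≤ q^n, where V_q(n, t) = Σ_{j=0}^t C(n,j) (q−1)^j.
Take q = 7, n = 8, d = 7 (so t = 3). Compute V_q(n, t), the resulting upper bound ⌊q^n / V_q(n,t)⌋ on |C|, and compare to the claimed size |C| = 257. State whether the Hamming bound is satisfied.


V_q(n, t) = 13153, q^n = 5764801, Hamming bound = 438, |C| = 257 ≤ bound (satisfied).

Step 1: Compute V_q(n, t) = Σ_{j=0}^3 C(n, j) (q−1)^j.
  j = 0: C(8,0)·(6)^0 = 1·1 = 1.
  j = 1: C(8,1)·(6)^1 = 8·6 = 48.
  j = 2: C(8,2)·(6)^2 = 28·36 = 1008.
  j = 3: C(8,3)·(6)^3 = 56·216 = 12096.
  V_q(n, t) = 1 + 48 + 1008 + 12096 = 13153.
Step 2: q^n = 7^8 = 5764801.
Step 3: Hamming bound ⌊q^n / V_q(n,t)⌋ = ⌊5764801/13153⌋ = 438.
Step 4: Compare |C| = 257 to 438: satisfied.
The claimed |C| lies below the Hamming bound.


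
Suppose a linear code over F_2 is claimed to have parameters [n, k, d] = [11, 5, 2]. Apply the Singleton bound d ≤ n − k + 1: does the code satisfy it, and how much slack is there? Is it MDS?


Singleton RHS = n − k + 1 = 7, slack = 5, bound satisfied, not MDS.

Singleton bound: d ≤ n − k + 1.
Here n = 11, k = 5, so n − k + 1 = 7.
Given d = 2, check d ≤ 7: YES.
Slack = (n − k + 1) − d = 5.
The code is NOT MDS (slack = 5 > 0).
Description: the claimed parameters are [11, 5, 2]_2; such a code would be non-MDS.


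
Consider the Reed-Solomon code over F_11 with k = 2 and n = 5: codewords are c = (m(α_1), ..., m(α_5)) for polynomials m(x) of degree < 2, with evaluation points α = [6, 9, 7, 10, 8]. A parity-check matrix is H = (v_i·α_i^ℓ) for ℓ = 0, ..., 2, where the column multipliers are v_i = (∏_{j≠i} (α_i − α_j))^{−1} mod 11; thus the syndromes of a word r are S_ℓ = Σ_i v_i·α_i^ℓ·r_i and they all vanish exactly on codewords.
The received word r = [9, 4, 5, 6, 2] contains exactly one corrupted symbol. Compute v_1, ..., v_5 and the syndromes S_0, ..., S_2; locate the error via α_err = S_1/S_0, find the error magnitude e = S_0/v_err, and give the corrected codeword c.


S = (1, 7, 5), error at position 3, error magnitude e = 5, c = [9, 4, 0, 6, 2].

Step 1: column multipliers v_i = (∏_{j≠i}(α_i − α_j))^{−1} mod 11.
  i = 1 (α = 6): (6−9)(6−7)(6−10)(6−8) = (−3)·(−1)·(−4)·(−2) = 24 ≡ 2, so v_1 = 2^{−1} = 6 (mod 11).
  i = 2 (α = 9): (9−6)(9−7)(9−10)(9−8) = 3·2·(−1)·1 = −6 ≡ 5, so v_2 = 5^{−1} = 9 (mod 11).
  i = 3 (α = 7): (7−6)(7−9)(7−10)(7−8) = 1·(−2)·(−3)·(−1) = −6 ≡ 5, so v_3 = 5^{−1} = 9 (mod 11).
  i = 4 (α = 10): (10−6)(10−9)(10−7)(10−8) = 4·1·3·2 = 24 ≡ 2, so v_4 = 2^{−1} = 6 (mod 11).
  i = 5 (α = 8): (8−6)(8−9)(8−7)(8−10) = 2·(−1)·1·(−2) = 4 ≡ 4, so v_5 = 4^{−1} = 3 (mod 11).
  v = [6, 9, 9, 6, 3].
Step 2: syndromes of r = [9, 4, 5, 6, 2] (all sums mod 11).
  S_0 = Σ v_i r_i = 6·9 + 9·4 + 9·5 + 6·6 + 3·2 = 177 ≡ 1.
  S_1 = Σ v_i α_i r_i = 6·6·9 + 9·9·4 + 9·7·5 + 6·10·6 + 3·8·2 = 1371 ≡ 7.
  α_i^2 mod 11 = [3, 4, 5, 1, 9].
  S_2 = Σ v_i α_i^2 r_i = 6·3·9 + 9·4·4 + 9·5·5 + 6·1·6 + 3·9·2 = 621 ≡ 5.
  S = (1, 7, 5) ≠ 0, so r is not a codeword (an error is present).
Step 3: locate the error. For a single error e at position i, S_ℓ = v_i·e·α_i^ℓ, so α_err = S_1/S_0.
  S_0^{−1} = 1^{−1} = 1 (mod 11), so α_err = 7·1 = 7 ≡ 7 = α_3. Error position i = 3.
  Consistency check: S_2/S_1 = 5·8 = 40 ≡ 7 = α_err ✓ (single-error assumption holds).
Step 4: error magnitude e = S_0/v_3 = S_0·∏_{j≠3}(α_3 − α_j) = 1·5 = 5 ≡ 5 (mod 11).
Step 5: correct position 3: c_3 = r_3 − e = 5 − 5 ≡ 0 (mod 11). Hence c = [9, 4, 0, 6, 2].
  Check: interpolating c through the α_i gives m(x) = 8 + 2·x (degree < 2) with m(α_i) = c_i for every i, so c is indeed a codeword.


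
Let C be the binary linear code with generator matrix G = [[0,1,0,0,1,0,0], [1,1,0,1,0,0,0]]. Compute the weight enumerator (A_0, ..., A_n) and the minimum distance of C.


Weight distribution: A_0 = 1, A_2 = 1, A_3 = 2. Minimum distance d = 2.

Enumerate all 2^2 = 4 messages m ∈ F_2^2.
For each, compute codeword c = mG in F_2^7, then tally its weight.
  m = 00 → c = 0000000, weight = 0.
  m = 10 → c = 0100100, weight = 2.
  m = 01 → c = 1101000, weight = 3.
  m = 11 → c = 1001100, weight = 3.
Tally weights:
  weight 0: 1 codewords.
  weight 2: 1 codewords.
  weight 3: 2 codewords.
Minimum distance d = smallest w > 0 with A_w > 0 = 2.
Sanity: Σ A_w = 4 = 2^2 = 4 ✓.


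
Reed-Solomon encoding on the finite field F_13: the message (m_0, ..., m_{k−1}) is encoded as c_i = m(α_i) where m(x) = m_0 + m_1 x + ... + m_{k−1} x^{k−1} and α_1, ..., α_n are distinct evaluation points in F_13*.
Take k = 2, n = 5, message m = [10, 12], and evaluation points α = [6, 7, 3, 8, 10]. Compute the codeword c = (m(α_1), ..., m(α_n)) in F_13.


c = [4, 3, 7, 2, 0]

Message polynomial: m(x) = 10 + 12·x (mod 13).
For each evaluation point α_i, compute m(α_i) mod 13:
  α_1 = 6: Horner steps 12 → 4, so m(6) = 4.
  α_2 = 7: Horner steps 12 → 3, so m(7) = 3.
  α_3 = 3: Horner steps 12 → 7, so m(3) = 7.
  α_4 = 8: Horner steps 12 → 2, so m(8) = 2.
  α_5 = 10: Horner steps 12 → 0, so m(10) = 0.
Codeword c = [4, 3, 7, 2, 0] ∈ F_13^5.


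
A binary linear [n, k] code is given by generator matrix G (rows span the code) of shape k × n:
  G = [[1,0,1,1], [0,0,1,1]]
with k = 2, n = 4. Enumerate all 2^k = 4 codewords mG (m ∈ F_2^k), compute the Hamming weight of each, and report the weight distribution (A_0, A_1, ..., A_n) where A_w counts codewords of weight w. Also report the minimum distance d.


Weight distribution: A_0 = 1, A_1 = 1, A_2 = 1, A_3 = 1. Minimum distance d = 1.

Enumerate all 2^2 = 4 messages m ∈ F_2^2.
For each, compute codeword c = mG in F_2^4, then tally its weight.
  m = 00 → c = 0000, weight = 0.
  m = 10 → c = 1011, weight = 3.
  m = 01 → c = 0011, weight = 2.
  m = 11 → c = 1000, weight = 1.
Tally weights:
  weight 0: 1 codewords.
  weight 1: 1 codewords.
  weight 2: 1 codewords.
  weight 3: 1 codewords.
Minimum distance d = smallest w > 0 with A_w > 0 = 1.
Sanity: Σ A_w = 4 = 2^2 = 4 ✓.


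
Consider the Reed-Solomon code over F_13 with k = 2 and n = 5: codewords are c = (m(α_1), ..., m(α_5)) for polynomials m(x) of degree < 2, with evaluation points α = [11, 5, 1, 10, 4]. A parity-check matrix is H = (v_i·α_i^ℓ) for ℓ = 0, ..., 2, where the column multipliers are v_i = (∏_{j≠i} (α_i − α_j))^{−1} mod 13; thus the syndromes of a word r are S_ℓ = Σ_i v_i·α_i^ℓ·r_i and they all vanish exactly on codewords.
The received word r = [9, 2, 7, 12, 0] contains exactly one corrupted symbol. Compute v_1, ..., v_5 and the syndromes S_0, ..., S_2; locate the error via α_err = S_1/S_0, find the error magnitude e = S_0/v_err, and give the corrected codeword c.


S = (2, 9, 8), error at position 1, error magnitude e = 8, c = [1, 2, 7, 12, 0].

Step 1: column multipliers v_i = (∏_{j≠i}(α_i − α_j))^{−1} mod 13.
  i = 1 (α = 11): (11−5)(11−1)(11−10)(11−4) = 6·10·1·7 = 420 ≡ 4, so v_1 = 4^{−1} = 10 (mod 13).
  i = 2 (α = 5): (5−11)(5−1)(5−10)(5−4) = (−6)·4·(−5)·1 = 120 ≡ 3, so v_2 = 3^{−1} = 9 (mod 13).
  i = 3 (α = 1): (1−11)(1−5)(1−10)(1−4) = (−10)·(−4)·(−9)·(−3) = 1080 ≡ 1, so v_3 = 1^{−1} = 1 (mod 13).
  i = 4 (α = 10): (10−11)(10−5)(10−1)(10−4) = (−1)·5·9·6 = −270 ≡ 3, so v_4 = 3^{−1} = 9 (mod 13).
  i = 5 (α = 4): (4−11)(4−5)(4−1)(4−10) = (−7)·(−1)·3·(−6) = −126 ≡ 4, so v_5 = 4^{−1} = 10 (mod 13).
  v = [10, 9, 1, 9, 10].
Step 2: syndromes of r = [9, 2, 7, 12, 0] (all sums mod 13).
  S_0 = Σ v_i r_i = 10·9 + 9·2 + 1·7 + 9·12 + 10·0 = 223 ≡ 2.
  S_1 = Σ v_i α_i r_i = 10·11·9 + 9·5·2 + 1·1·7 + 9·10·12 + 10·4·0 = 2167 ≡ 9.
  α_i^2 mod 13 = [4, 12, 1, 9, 3].
  S_2 = Σ v_i α_i^2 r_i = 10·4·9 + 9·12·2 + 1·1·7 + 9·9·12 + 10·3·0 = 1555 ≡ 8.
  S = (2, 9, 8) ≠ 0, so r is not a codeword (an error is present).
Step 3: locate the error. For a single error e at position i, S_ℓ = v_i·e·α_i^ℓ, so α_err = S_1/S_0.
  S_0^{−1} = 2^{−1} = 7 (mod 13), so α_err = 9·7 = 63 ≡ 11 = α_1. Error position i = 1.
  Consistency check: S_2/S_1 = 8·3 = 24 ≡ 11 = α_err ✓ (single-error assumption holds).
Step 4: error magnitude e = S_0/v_1 = S_0·∏_{j≠1}(α_1 − α_j) = 2·4 = 8 ≡ 8 (mod 13).
Step 5: correct position 1: c_1 = r_1 − e = 9 − 8 ≡ 1 (mod 13). Hence c = [1, 2, 7, 12, 0].
  Check: interpolating c through the α_i gives m(x) = 5 + 2·x (degree < 2) with m(α_i) = c_i for every i, so c is indeed a codeword.


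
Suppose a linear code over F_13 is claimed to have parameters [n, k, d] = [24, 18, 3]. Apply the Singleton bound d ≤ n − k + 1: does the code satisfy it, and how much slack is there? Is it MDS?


Singleton RHS = n − k + 1 = 7, slack = 4, bound satisfied, not MDS.

Singleton bound: d ≤ n − k + 1.
Here n = 24, k = 18, so n − k + 1 = 7.
Given d = 3, check d ≤ 7: YES.
Slack = (n − k + 1) − d = 4.
The code is NOT MDS (slack = 4 > 0).
Description: the claimed parameters are [24, 18, 3]_13; such a code would be non-MDS.


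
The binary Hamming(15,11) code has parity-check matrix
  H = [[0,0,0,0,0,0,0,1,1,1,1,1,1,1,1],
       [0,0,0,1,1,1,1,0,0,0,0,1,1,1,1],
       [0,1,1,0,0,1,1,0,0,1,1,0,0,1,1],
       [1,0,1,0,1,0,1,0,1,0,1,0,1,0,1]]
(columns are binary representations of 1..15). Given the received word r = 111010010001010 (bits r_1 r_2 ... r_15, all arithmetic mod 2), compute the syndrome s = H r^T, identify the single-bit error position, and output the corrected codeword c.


s = (1, 1, 1, 1)^T, error position = 15, corrected codeword c = 111010010001011

Compute s = H r^T mod 2 one row at a time:
  s_1 = 1 + 0 + 0 + 0 + 1 + 0 + 1 + 0 = 3 ≡ 1 (mod 2).
  s_2 = 0 + 1 + 0 + 0 + 1 + 0 + 1 + 0 = 3 ≡ 1 (mod 2).
  s_3 = 1 + 1 + 0 + 0 + 0 + 0 + 1 + 0 = 3 ≡ 1 (mod 2).
  s_4 = 1 + 1 + 1 + 0 + 0 + 0 + 0 + 0 = 3 ≡ 1 (mod 2).
s = (1, 1, 1, 1)^T — this equals column 15 of H (binary 1111), so error is at position 15.
Correct: flip bit 15 of r = 111010010001010 to get c = 111010010001011.


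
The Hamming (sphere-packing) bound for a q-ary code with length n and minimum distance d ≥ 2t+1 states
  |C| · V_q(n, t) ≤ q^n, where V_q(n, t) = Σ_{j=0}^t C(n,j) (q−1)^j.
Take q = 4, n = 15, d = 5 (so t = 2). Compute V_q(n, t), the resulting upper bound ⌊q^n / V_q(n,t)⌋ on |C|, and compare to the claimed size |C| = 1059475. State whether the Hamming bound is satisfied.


V_q(n, t) = 991, q^n = 1073741824, Hamming bound = 1083493, |C| = 1059475 ≤ bound (satisfied).

Step 1: Compute V_q(n, t) = Σ_{j=0}^2 C(n, j) (q−1)^j.
  j = 0: C(15,0)·(3)^0 = 1·1 = 1.
  j = 1: C(15,1)·(3)^1 = 15·3 = 45.
  j = 2: C(15,2)·(3)^2 = 105·9 = 945.
  V_q(n, t) = 1 + 45 + 945 = 991.
Step 2: q^n = 4^15 = 1073741824.
Step 3: Hamming bound ⌊q^n / V_q(n,t)⌋ = ⌊1073741824/991⌋ = 1083493.
Step 4: Compare |C| = 1059475 to 1083493: satisfied.
The claimed |C| lies below the Hamming bound.


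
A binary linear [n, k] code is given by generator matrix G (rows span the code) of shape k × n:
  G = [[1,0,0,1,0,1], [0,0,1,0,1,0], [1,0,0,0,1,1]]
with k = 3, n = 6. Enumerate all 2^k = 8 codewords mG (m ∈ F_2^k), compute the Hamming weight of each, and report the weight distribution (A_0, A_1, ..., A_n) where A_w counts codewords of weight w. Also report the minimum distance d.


Weight distribution: A_0 = 1, A_2 = 3, A_3 = 3, A_5 = 1. Minimum distance d = 2.

Enumerate all 2^3 = 8 messages m ∈ F_2^3.
For each, compute codeword c = mG in F_2^6, then tally its weight.
  m = 000 → c = 000000, weight = 0.
  m = 100 → c = 100101, weight = 3.
  m = 010 → c = 001010, weight = 2.
  m = 110 → c = 101111, weight = 5.
  m = 001 → c = 100011, weight = 3.
  m = 101 → c = 000110, weight = 2.
  m = 011 → c = 101001, weight = 3.
  m = 111 → c = 001100, weight = 2.
Tally weights:
  weight 0: 1 codewords.
  weight 2: 3 codewords.
  weight 3: 3 codewords.
  weight 5: 1 codewords.
Minimum distance d = smallest w > 0 with A_w > 0 = 2.
Sanity: Σ A_w = 8 = 2^3 = 8 ✓.


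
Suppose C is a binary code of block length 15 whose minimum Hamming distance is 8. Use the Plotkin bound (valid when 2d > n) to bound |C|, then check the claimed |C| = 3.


Plotkin bound M ≤ 16; given |C| = 3 ≤ bound (satisfied).

Check applicability: 2d = 16, n = 15.
2d − n = 1 > 0, so Plotkin applies.
Compute d/(2d−n) = 8/1 ≈ 8.0000.
⌊d/(2d−n)⌋ = 8.
Plotkin bound: M ≤ 2·8 = 16.
Given |C| = 3, check: satisfied.
This |C| is below the Plotkin bound.


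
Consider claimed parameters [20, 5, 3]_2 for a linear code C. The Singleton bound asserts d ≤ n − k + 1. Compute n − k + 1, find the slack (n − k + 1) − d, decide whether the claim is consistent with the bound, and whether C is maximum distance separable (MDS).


Singleton RHS = n − k + 1 = 16, slack = 13, bound satisfied, not MDS.

Singleton bound: d ≤ n − k + 1.
Here n = 20, k = 5, so n − k + 1 = 16.
Given d = 3, check d ≤ 16: YES.
Slack = (n − k + 1) − d = 13.
The code is NOT MDS (slack = 13 > 0).
Description: the claimed parameters are [20, 5, 3]_2; such a code would be non-MDS.


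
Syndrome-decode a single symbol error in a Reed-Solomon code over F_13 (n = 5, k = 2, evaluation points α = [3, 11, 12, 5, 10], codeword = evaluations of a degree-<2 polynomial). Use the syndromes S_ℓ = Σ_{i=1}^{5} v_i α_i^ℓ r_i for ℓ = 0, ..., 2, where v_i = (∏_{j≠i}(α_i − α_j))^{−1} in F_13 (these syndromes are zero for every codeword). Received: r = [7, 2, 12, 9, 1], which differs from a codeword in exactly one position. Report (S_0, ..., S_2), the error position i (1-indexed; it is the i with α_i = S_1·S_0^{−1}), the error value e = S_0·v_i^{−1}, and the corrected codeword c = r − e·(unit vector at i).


S = (1, 12, 1), error at position 3, error magnitude e = 9, c = [7, 2, 3, 9, 1].

Step 1: column multipliers v_i = (∏_{j≠i}(α_i − α_j))^{−1} mod 13.
  i = 1 (α = 3): (3−11)(3−12)(3−5)(3−10) = (−8)·(−9)·(−2)·(−7) = 1008 ≡ 7, so v_1 = 7^{−1} = 2 (mod 13).
  i = 2 (α = 11): (11−3)(11−12)(11−5)(11−10) = 8·(−1)·6·1 = −48 ≡ 4, so v_2 = 4^{−1} = 10 (mod 13).
  i = 3 (α = 12): (12−3)(12−11)(12−5)(12−10) = 9·1·7·2 = 126 ≡ 9, so v_3 = 9^{−1} = 3 (mod 13).
  i = 4 (α = 5): (5−3)(5−11)(5−12)(5−10) = 2·(−6)·(−7)·(−5) = −420 ≡ 9, so v_4 = 9^{−1} = 3 (mod 13).
  i = 5 (α = 10): (10−3)(10−11)(10−12)(10−5) = 7·(−1)·(−2)·5 = 70 ≡ 5, so v_5 = 5^{−1} = 8 (mod 13).
  v = [2, 10, 3, 3, 8].
Step 2: syndromes of r = [7, 2, 12, 9, 1] (all sums mod 13).
  S_0 = Σ v_i r_i = 2·7 + 10·2 + 3·12 + 3·9 + 8·1 = 105 ≡ 1.
  S_1 = Σ v_i α_i r_i = 2·3·7 + 10·11·2 + 3·12·12 + 3·5·9 + 8·10·1 = 909 ≡ 12.
  α_i^2 mod 13 = [9, 4, 1, 12, 9].
  S_2 = Σ v_i α_i^2 r_i = 2·9·7 + 10·4·2 + 3·1·12 + 3·12·9 + 8·9·1 = 638 ≡ 1.
  S = (1, 12, 1) ≠ 0, so r is not a codeword (an error is present).
Step 3: locate the error. For a single error e at position i, S_ℓ = v_i·e·α_i^ℓ, so α_err = S_1/S_0.
  S_0^{−1} = 1^{−1} = 1 (mod 13), so α_err = 12·1 = 12 ≡ 12 = α_3. Error position i = 3.
  Consistency check: S_2/S_1 = 1·12 = 12 ≡ 12 = α_err ✓ (single-error assumption holds).
Step 4: error magnitude e = S_0/v_3 = S_0·∏_{j≠3}(α_3 − α_j) = 1·9 = 9 ≡ 9 (mod 13).
Step 5: correct position 3: c_3 = r_3 − e = 12 − 9 ≡ 3 (mod 13). Hence c = [7, 2, 3, 9, 1].
  Check: interpolating c through the α_i gives m(x) = 4 + 1·x (degree < 2) with m(α_i) = c_i for every i, so c is indeed a codeword.


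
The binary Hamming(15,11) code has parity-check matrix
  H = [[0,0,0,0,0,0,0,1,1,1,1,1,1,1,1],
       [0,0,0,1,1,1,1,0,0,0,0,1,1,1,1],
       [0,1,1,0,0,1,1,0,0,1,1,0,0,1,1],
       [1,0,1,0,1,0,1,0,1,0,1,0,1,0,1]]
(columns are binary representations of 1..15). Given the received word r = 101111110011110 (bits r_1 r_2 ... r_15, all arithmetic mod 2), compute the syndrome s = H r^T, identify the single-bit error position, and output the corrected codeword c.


s = (1, 1, 1, 0)^T, error position = 14, corrected codeword c = 101111110011100

Compute s = H r^T mod 2 one row at a time:
  s_1 = 1 + 0 + 0 + 1 + 1 + 1 + 1 + 0 = 5 ≡ 1 (mod 2).
  s_2 = 1 + 1 + 1 + 1 + 1 + 1 + 1 + 0 = 7 ≡ 1 (mod 2).
  s_3 = 0 + 1 + 1 + 1 + 0 + 1 + 1 + 0 = 5 ≡ 1 (mod 2).
  s_4 = 1 + 1 + 1 + 1 + 0 + 1 + 1 + 0 = 6 ≡ 0 (mod 2).
s = (1, 1, 1, 0)^T — this equals column 14 of H (binary 1110), so error is at position 14.
Correct: flip bit 14 of r = 101111110011110 to get c = 101111110011100.


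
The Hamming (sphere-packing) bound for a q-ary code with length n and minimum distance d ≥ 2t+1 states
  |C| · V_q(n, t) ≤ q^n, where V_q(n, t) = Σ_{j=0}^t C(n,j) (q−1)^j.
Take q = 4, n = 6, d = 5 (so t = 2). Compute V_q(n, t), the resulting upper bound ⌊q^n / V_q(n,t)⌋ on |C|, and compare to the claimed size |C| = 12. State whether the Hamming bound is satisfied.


V_q(n, t) = 154, q^n = 4096, Hamming bound = 26, |C| = 12 ≤ bound (satisfied).

Step 1: Compute V_q(n, t) = Σ_{j=0}^2 C(n, j) (q−1)^j.
  j = 0: C(6,0)·(3)^0 = 1·1 = 1.
  j = 1: C(6,1)·(3)^1 = 6·3 = 18.
  j = 2: C(6,2)·(3)^2 = 15·9 = 135.
  V_q(n, t) = 1 + 18 + 135 = 154.
Step 2: q^n = 4^6 = 4096.
Step 3: Hamming bound ⌊q^n / V_q(n,t)⌋ = ⌊4096/154⌋ = 26.
Step 4: Compare |C| = 12 to 26: satisfied.
The claimed |C| lies below the Hamming bound.


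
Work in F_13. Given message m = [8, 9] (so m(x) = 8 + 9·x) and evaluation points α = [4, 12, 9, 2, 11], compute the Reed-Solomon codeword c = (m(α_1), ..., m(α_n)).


c = [5, 12, 11, 0, 3]

Message polynomial: m(x) = 8 + 9·x (mod 13).
For each evaluation point α_i, compute m(α_i) mod 13:
  α_1 = 4: Horner steps 9 → 5, so m(4) = 5.
  α_2 = 12: Horner steps 9 → 12, so m(12) = 12.
  α_3 = 9: Horner steps 9 → 11, so m(9) = 11.
  α_4 = 2: Horner steps 9 → 0, so m(2) = 0.
  α_5 = 11: Horner steps 9 → 3, so m(11) = 3.
Codeword c = [5, 12, 11, 0, 3] ∈ F_13^5.


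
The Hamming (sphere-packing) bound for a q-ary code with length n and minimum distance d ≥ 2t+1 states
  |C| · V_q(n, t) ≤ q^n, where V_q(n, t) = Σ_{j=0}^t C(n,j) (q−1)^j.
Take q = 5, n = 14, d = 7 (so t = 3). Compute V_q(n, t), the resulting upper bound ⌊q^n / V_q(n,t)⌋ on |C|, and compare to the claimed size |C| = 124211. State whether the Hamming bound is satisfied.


V_q(n, t) = 24809, q^n = 6103515625, Hamming bound = 246020, |C| = 124211 ≤ bound (satisfied).

Step 1: Compute V_q(n, t) = Σ_{j=0}^3 C(n, j) (q−1)^j.
  j = 0: C(14,0)·(4)^0 = 1·1 = 1.
  j = 1: C(14,1)·(4)^1 = 14·4 = 56.
  j = 2: C(14,2)·(4)^2 = 91·16 = 1456.
  j = 3: C(14,3)·(4)^3 = 364·64 = 23296.
  V_q(n, t) = 1 + 56 + 1456 + 23296 = 24809.
Step 2: q^n = 5^14 = 6103515625.
Step 3: Hamming bound ⌊q^n / V_q(n,t)⌋ = ⌊6103515625/24809⌋ = 246020.
Step 4: Compare |C| = 124211 to 246020: satisfied.
The claimed |C| lies below the Hamming bound.


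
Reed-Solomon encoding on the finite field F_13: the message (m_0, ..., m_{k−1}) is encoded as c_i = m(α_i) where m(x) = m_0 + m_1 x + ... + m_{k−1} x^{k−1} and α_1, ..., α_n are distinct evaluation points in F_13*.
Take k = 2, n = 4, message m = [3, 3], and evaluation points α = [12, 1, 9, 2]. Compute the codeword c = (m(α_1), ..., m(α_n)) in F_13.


c = [0, 6, 4, 9]

Message polynomial: m(x) = 3 + 3·x (mod 13).
For each evaluation point α_i, compute m(α_i) mod 13:
  α_1 = 12: Horner steps 3 → 0, so m(12) = 0.
  α_2 = 1: Horner steps 3 → 6, so m(1) = 6.
  α_3 = 9: Horner steps 3 → 4, so m(9) = 4.
  α_4 = 2: Horner steps 3 → 9, so m(2) = 9.
Codeword c = [0, 6, 4, 9] ∈ F_13^4.


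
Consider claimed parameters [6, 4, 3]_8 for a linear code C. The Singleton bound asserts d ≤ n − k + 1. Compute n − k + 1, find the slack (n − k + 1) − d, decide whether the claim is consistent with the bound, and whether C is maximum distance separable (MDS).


Singleton RHS = n − k + 1 = 3, slack = 0, bound satisfied, MDS.

Singleton bound: d ≤ n − k + 1.
Here n = 6, k = 4, so n − k + 1 = 3.
Given d = 3, check d ≤ 3: YES.
Slack = (n − k + 1) − d = 0.
The code is MDS (slack = 0).
Description: the claimed parameters are [6, 4, 3]_8; such a code would be MDS (meets Singleton bound).


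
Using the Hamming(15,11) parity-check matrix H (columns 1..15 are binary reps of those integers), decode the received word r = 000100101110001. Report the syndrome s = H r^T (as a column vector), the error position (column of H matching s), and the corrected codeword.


s = (0, 1, 0, 0)^T, error position = 4, corrected codeword c = 000000101110001

Compute s = H r^T mod 2 one row at a time:
  s_1 = 0 + 1 + 1 + 1 + 0 + 0 + 0 + 1 = 4 ≡ 0 (mod 2).
  s_2 = 1 + 0 + 0 + 1 + 0 + 0 + 0 + 1 = 3 ≡ 1 (mod 2).
  s_3 = 0 + 0 + 0 + 1 + 1 + 1 + 0 + 1 = 4 ≡ 0 (mod 2).
  s_4 = 0 + 0 + 0 + 1 + 1 + 1 + 0 + 1 = 4 ≡ 0 (mod 2).
s = (0, 1, 0, 0)^T — this equals column 4 of H (binary 0100), so error is at position 4.
Correct: flip bit 4 of r = 000100101110001 to get c = 000000101110001.


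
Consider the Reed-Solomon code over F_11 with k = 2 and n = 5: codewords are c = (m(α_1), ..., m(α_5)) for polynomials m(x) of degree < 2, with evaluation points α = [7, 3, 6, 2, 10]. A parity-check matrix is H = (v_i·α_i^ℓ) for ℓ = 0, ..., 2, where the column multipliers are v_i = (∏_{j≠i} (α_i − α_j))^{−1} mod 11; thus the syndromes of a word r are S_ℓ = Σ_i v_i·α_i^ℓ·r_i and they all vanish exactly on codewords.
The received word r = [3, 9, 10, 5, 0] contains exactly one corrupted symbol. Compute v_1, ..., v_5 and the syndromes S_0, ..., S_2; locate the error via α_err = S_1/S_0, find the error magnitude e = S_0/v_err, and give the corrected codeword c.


S = (7, 4, 7), error at position 5, error magnitude e = 7, c = [3, 9, 10, 5, 4].

Step 1: column multipliers v_i = (∏_{j≠i}(α_i − α_j))^{−1} mod 11.
  i = 1 (α = 7): (7−3)(7−6)(7−2)(7−10) = 4·1·5·(−3) = −60 ≡ 6, so v_1 = 6^{−1} = 2 (mod 11).
  i = 2 (α = 3): (3−7)(3−6)(3−2)(3−10) = (−4)·(−3)·1·(−7) = −84 ≡ 4, so v_2 = 4^{−1} = 3 (mod 11).
  i = 3 (α = 6): (6−7)(6−3)(6−2)(6−10) = (−1)·3·4·(−4) = 48 ≡ 4, so v_3 = 4^{−1} = 3 (mod 11).
  i = 4 (α = 2): (2−7)(2−3)(2−6)(2−10) = (−5)·(−1)·(−4)·(−8) = 160 ≡ 6, so v_4 = 6^{−1} = 2 (mod 11).
  i = 5 (α = 10): (10−7)(10−3)(10−6)(10−2) = 3·7·4·8 = 672 ≡ 1, so v_5 = 1^{−1} = 1 (mod 11).
  v = [2, 3, 3, 2, 1].
Step 2: syndromes of r = [3, 9, 10, 5, 0] (all sums mod 11).
  S_0 = Σ v_i r_i = 2·3 + 3·9 + 3·10 + 2·5 + 1·0 = 73 ≡ 7.
  S_1 = Σ v_i α_i r_i = 2·7·3 + 3·3·9 + 3·6·10 + 2·2·5 + 1·10·0 = 323 ≡ 4.
  α_i^2 mod 11 = [5, 9, 3, 4, 1].
  S_2 = Σ v_i α_i^2 r_i = 2·5·3 + 3·9·9 + 3·3·10 + 2·4·5 + 1·1·0 = 403 ≡ 7.
  S = (7, 4, 7) ≠ 0, so r is not a codeword (an error is present).
Step 3: locate the error. For a single error e at position i, S_ℓ = v_i·e·α_i^ℓ, so α_err = S_1/S_0.
  S_0^{−1} = 7^{−1} = 8 (mod 11), so α_err = 4·8 = 32 ≡ 10 = α_5. Error position i = 5.
  Consistency check: S_2/S_1 = 7·3 = 21 ≡ 10 = α_err ✓ (single-error assumption holds).
Step 4: error magnitude e = S_0/v_5 = S_0·∏_{j≠5}(α_5 − α_j) = 7·1 = 7 ≡ 7 (mod 11).
Step 5: correct position 5: c_5 = r_5 − e = 0 − 7 ≡ 4 (mod 11). Hence c = [3, 9, 10, 5, 4].
  Check: interpolating c through the α_i gives m(x) = 8 + 4·x (degree < 2) with m(α_i) = c_i for every i, so c is indeed a codeword.


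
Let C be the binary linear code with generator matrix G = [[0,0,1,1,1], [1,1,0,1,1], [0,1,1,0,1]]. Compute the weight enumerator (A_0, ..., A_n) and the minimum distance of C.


Weight distribution: A_0 = 1, A_2 = 2, A_3 = 4, A_4 = 1. Minimum distance d = 2.

Enumerate all 2^3 = 8 messages m ∈ F_2^3.
For each, compute codeword c = mG in F_2^5, then tally its weight.
  m = 000 → c = 00000, weight = 0.
  m = 100 → c = 00111, weight = 3.
  m = 010 → c = 11011, weight = 4.
  m = 110 → c = 11100, weight = 3.
  m = 001 → c = 01101, weight = 3.
  m = 101 → c = 01010, weight = 2.
  m = 011 → c = 10110, weight = 3.
  m = 111 → c = 10001, weight = 2.
Tally weights:
  weight 0: 1 codewords.
  weight 2: 2 codewords.
  weight 3: 4 codewords.
  weight 4: 1 codewords.
Minimum distance d = smallest w > 0 with A_w > 0 = 2.
Sanity: Σ A_w = 8 = 2^3 = 8 ✓.


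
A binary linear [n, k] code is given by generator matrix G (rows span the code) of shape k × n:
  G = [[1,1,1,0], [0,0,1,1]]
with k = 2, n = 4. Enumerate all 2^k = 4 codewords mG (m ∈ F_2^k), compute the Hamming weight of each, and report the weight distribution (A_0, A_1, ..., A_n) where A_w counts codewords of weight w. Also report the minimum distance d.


Weight distribution: A_0 = 1, A_2 = 1, A_3 = 2. Minimum distance d = 2.

Enumerate all 2^2 = 4 messages m ∈ F_2^2.
For each, compute codeword c = mG in F_2^4, then tally its weight.
  m = 00 → c = 0000, weight = 0.
  m = 10 → c = 1110, weight = 3.
  m = 01 → c = 0011, weight = 2.
  m = 11 → c = 1101, weight = 3.
Tally weights:
  weight 0: 1 codewords.
  weight 2: 1 codewords.
  weight 3: 2 codewords.
Minimum distance d = smallest w > 0 with A_w > 0 = 2.
Sanity: Σ A_w = 4 = 2^2 = 4 ✓.


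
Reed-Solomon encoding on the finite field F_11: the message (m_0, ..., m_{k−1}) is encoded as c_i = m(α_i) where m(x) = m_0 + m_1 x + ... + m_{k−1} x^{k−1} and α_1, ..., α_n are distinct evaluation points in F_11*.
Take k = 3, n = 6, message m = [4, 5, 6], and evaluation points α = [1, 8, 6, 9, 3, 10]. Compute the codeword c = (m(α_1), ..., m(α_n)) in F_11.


c = [4, 10, 8, 7, 7, 5]

Message polynomial: m(x) = 4 + 5·x + 6·x^2 (mod 11).
For each evaluation point α_i, compute m(α_i) mod 11:
  α_1 = 1: Horner steps 6 → 0 → 4, so m(1) = 4.
  α_2 = 8: Horner steps 6 → 9 → 10, so m(8) = 10.
  α_3 = 6: Horner steps 6 → 8 → 8, so m(6) = 8.
  α_4 = 9: Horner steps 6 → 4 → 7, so m(9) = 7.
  α_5 = 3: Horner steps 6 → 1 → 7, so m(3) = 7.
  α_6 = 10: Horner steps 6 → 10 → 5, so m(10) = 5.
Codeword c = [4, 10, 8, 7, 7, 5] ∈ F_11^6.


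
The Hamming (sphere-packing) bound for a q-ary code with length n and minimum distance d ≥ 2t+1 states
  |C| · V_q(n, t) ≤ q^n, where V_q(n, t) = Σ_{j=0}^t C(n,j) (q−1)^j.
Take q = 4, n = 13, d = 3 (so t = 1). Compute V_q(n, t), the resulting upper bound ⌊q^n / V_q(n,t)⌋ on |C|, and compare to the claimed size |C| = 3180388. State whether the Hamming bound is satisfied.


V_q(n, t) = 40, q^n = 67108864, Hamming bound = 1677721, |C| = 3180388 > bound (violated).

Step 1: Compute V_q(n, t) = Σ_{j=0}^1 C(n, j) (q−1)^j.
  j = 0: C(13,0)·(3)^0 = 1·1 = 1.
  j = 1: C(13,1)·(3)^1 = 13·3 = 39.
  V_q(n, t) = 1 + 39 = 40.
Step 2: q^n = 4^13 = 67108864.
Step 3: Hamming bound ⌊q^n / V_q(n,t)⌋ = ⌊67108864/40⌋ = 1677721.
Step 4: Compare |C| = 3180388 to 1677721: violated.
The claimed |C| lies above the Hamming bound, so no 4-ary code of length 13 with d ≥ 3 can have 3180388 codewords.


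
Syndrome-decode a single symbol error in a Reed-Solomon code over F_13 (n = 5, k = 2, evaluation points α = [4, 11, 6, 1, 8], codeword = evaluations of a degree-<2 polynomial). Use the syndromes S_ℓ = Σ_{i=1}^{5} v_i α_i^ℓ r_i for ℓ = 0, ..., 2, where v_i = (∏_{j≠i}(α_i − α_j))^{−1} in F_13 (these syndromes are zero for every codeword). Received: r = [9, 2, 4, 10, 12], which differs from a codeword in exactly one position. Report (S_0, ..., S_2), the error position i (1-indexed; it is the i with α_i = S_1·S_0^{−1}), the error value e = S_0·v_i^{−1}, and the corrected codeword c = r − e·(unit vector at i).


S = (3, 7, 12), error at position 2, error magnitude e = 4, c = [9, 11, 4, 10, 12].

Step 1: column multipliers v_i = (∏_{j≠i}(α_i − α_j))^{−1} mod 13.
  i = 1 (α = 4): (4−11)(4−6)(4−1)(4−8) = (−7)·(−2)·3·(−4) = −168 ≡ 1, so v_1 = 1^{−1} = 1 (mod 13).
  i = 2 (α = 11): (11−4)(11−6)(11−1)(11−8) = 7·5·10·3 = 1050 ≡ 10, so v_2 = 10^{−1} = 4 (mod 13).
  i = 3 (α = 6): (6−4)(6−11)(6−1)(6−8) = 2·(−5)·5·(−2) = 100 ≡ 9, so v_3 = 9^{−1} = 3 (mod 13).
  i = 4 (α = 1): (1−4)(1−11)(1−6)(1−8) = (−3)·(−10)·(−5)·(−7) = 1050 ≡ 10, so v_4 = 10^{−1} = 4 (mod 13).
  i = 5 (α = 8): (8−4)(8−11)(8−6)(8−1) = 4·(−3)·2·7 = −168 ≡ 1, so v_5 = 1^{−1} = 1 (mod 13).
  v = [1, 4, 3, 4, 1].
Step 2: syndromes of r = [9, 2, 4, 10, 12] (all sums mod 13).
  S_0 = Σ v_i r_i = 1·9 + 4·2 + 3·4 + 4·10 + 1·12 = 81 ≡ 3.
  S_1 = Σ v_i α_i r_i = 1·4·9 + 4·11·2 + 3·6·4 + 4·1·10 + 1·8·12 = 332 ≡ 7.
  α_i^2 mod 13 = [3, 4, 10, 1, 12].
  S_2 = Σ v_i α_i^2 r_i = 1·3·9 + 4·4·2 + 3·10·4 + 4·1·10 + 1·12·12 = 363 ≡ 12.
  S = (3, 7, 12) ≠ 0, so r is not a codeword (an error is present).
Step 3: locate the error. For a single error e at position i, S_ℓ = v_i·e·α_i^ℓ, so α_err = S_1/S_0.
  S_0^{−1} = 3^{−1} = 9 (mod 13), so α_err = 7·9 = 63 ≡ 11 = α_2. Error position i = 2.
  Consistency check: S_2/S_1 = 12·2 = 24 ≡ 11 = α_err ✓ (single-error assumption holds).
Step 4: error magnitude e = S_0/v_2 = S_0·∏_{j≠2}(α_2 − α_j) = 3·10 = 30 ≡ 4 (mod 13).
Step 5: correct position 2: c_2 = r_2 − e = 2 − 4 ≡ 11 (mod 13). Hence c = [9, 11, 4, 10, 12].
  Check: interpolating c through the α_i gives m(x) = 6 + 4·x (degree < 2) with m(α_i) = c_i for every i, so c is indeed a codeword.
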